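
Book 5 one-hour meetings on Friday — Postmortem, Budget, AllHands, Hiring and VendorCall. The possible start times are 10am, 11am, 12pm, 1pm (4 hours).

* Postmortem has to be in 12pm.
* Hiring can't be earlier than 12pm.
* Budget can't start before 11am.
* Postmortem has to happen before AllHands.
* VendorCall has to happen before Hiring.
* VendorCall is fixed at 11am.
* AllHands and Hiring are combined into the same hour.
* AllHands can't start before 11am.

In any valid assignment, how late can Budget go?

1pm

Budget is available from 11am.
Budget at 1pm is achievable: Budget -> 1pm, VendorCall -> 11am, Hiring -> 1pm, AllHands -> 1pm, Postmortem -> 12pm.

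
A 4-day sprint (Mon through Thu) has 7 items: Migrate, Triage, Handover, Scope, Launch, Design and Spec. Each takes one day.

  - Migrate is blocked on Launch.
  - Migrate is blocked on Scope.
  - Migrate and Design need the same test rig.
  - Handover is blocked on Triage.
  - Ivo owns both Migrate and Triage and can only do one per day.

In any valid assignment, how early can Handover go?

Precedence pushes Handover to at least Tue.
Handover at Tue is achievable: Scope -> Mon; Triage -> Mon; Design -> Mon; Launch -> Mon; Handover -> Tue; Spec -> Mon; Migrate -> Tue.

Tue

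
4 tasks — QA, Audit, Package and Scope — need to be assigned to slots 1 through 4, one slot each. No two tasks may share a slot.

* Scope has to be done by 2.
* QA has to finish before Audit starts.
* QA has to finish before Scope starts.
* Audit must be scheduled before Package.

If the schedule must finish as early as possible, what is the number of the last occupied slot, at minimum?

The precedence chain requires at least 3 distinct slots.
With at most 1 per slot and 4 tasks, at least 4 slots are needed.
4 works (last occupied slot: 4): for example Scope -> 2; QA -> 1; Package -> 4; Audit -> 3.

4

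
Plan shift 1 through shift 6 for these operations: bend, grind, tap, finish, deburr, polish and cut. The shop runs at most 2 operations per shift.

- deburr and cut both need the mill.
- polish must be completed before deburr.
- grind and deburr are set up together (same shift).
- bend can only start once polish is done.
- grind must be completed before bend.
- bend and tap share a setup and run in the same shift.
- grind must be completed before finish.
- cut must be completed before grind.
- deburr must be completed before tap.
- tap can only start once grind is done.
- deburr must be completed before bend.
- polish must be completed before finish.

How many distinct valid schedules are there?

54

Splitting on bend: it can be shift 3 (3), shift 4 (11), shift 5 (20), shift 6 (20). Listing each branch's schedules as (grind, tap, finish, deburr, polish, cut) by shift number:
bend=shift 3: (2,3,4,2,1,1) (2,3,5,2,1,1) (2,3,6,2,1,1) — 3.
bend=shift 4: (2,4,3,2,1,1) (2,4,5,2,1,1) (2,4,6,2,1,1) (3,4,5,3,1,1) (3,4,5,3,1,2) (3,4,5,3,2,1) (3,4,5,3,2,2) (3,4,6,3,1,1) (3,4,6,3,1,2) (3,4,6,3,2,1) (3,4,6,3,2,2) — 11.
bend=shift 5: (2,5,3,2,1,1) (2,5,4,2,1,1) (2,5,6,2,1,1) (3,5,4,3,1,1) (3,5,4,3,1,2) (3,5,4,3,2,1) (3,5,4,3,2,2) (3,5,6,3,1,1) (3,5,6,3,1,2) (3,5,6,3,2,1) (3,5,6,3,2,2) (4,5,6,4,1,1) (4,5,6,4,1,2) (4,5,6,4,1,3) (4,5,6,4,2,1) (4,5,6,4,2,2) (4,5,6,4,2,3) (4,5,6,4,3,1) (4,5,6,4,3,2) (4,5,6,4,3,3) — 20.
bend=shift 6: (2,6,3,2,1,1) (2,6,4,2,1,1) (2,6,5,2,1,1) (3,6,4,3,1,1) (3,6,4,3,1,2) (3,6,4,3,2,1) (3,6,4,3,2,2) (3,6,5,3,1,1) (3,6,5,3,1,2) (3,6,5,3,2,1) (3,6,5,3,2,2) (4,6,5,4,1,1) (4,6,5,4,1,2) (4,6,5,4,1,3) (4,6,5,4,2,1) (4,6,5,4,2,2) (4,6,5,4,2,3) (4,6,5,4,3,1) (4,6,5,4,3,2) (4,6,5,4,3,3) — 20.
Summing: 3 + 11 + 20 + 20 = 54.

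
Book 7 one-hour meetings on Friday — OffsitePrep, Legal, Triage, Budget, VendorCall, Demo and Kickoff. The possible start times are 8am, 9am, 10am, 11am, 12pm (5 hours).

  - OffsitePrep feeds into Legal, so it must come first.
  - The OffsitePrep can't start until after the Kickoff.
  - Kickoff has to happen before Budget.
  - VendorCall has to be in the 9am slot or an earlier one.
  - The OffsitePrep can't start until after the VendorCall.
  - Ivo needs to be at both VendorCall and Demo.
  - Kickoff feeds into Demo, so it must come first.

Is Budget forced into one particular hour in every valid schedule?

Budget can be 9am (e.g. Kickoff -> 8am; Legal -> 10am; Budget -> 9am; Demo -> 9am; OffsitePrep -> 9am; VendorCall -> 8am; Triage -> 8am) or 10am (e.g. VendorCall=8am; OffsitePrep=9am; Budget=10am; Legal=10am; Kickoff=8am; Triage=8am; Demo=9am).

No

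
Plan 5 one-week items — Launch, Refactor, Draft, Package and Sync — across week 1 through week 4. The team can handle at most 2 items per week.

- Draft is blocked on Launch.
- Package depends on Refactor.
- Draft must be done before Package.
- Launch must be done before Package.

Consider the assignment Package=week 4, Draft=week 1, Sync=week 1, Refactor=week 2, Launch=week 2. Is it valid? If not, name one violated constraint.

No. Draft is blocked on Launch is not satisfied.

Launch must be done before Package — holds.
Draft must be done before Package — holds.
The team can handle at most 2 items per week — holds.
Draft is blocked on Launch — violated.
Package depends on Refactor — holds.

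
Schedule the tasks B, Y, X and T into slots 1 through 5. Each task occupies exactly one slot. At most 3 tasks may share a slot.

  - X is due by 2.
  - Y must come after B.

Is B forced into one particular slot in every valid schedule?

No

B can be 1 (e.g. T in 1; B in 1; X in 1; Y in 2) or 2 (e.g. T -> 1; X -> 1; B -> 2; Y -> 3).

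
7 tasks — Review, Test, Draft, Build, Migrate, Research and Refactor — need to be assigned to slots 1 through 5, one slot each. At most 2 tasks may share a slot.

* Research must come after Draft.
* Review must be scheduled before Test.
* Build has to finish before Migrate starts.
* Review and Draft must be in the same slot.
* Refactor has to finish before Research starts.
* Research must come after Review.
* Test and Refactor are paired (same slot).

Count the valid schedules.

30

Splitting on Review: it can be 1 (18), 2 (9), 3 (3). Listing each branch's schedules as (Test, Draft, Build, Migrate, Research, Refactor):
Review=1: (2,1,3,4,3,2) (2,1,3,4,4,2) (2,1,3,4,5,2) (2,1,3,5,3,2) (2,1,3,5,4,2) (2,1,3,5,5,2) (2,1,4,5,3,2) (2,1,4,5,4,2) (2,1,4,5,5,2) (3,1,2,4,4,3) (3,1,2,4,5,3) (3,1,2,5,4,3) (3,1,2,5,5,3) (3,1,4,5,4,3) (3,1,4,5,5,3) (4,1,2,3,5,4) (4,1,2,5,5,4) (4,1,3,5,5,4) — 18.
Review=2: (3,2,1,4,4,3) (3,2,1,4,5,3) (3,2,1,5,4,3) (3,2,1,5,5,3) (3,2,4,5,4,3) (3,2,4,5,5,3) (4,2,1,3,5,4) (4,2,1,5,5,4) (4,2,3,5,5,4) — 9.
Review=3: (4,3,1,2,5,4) (4,3,1,5,5,4) (4,3,2,5,5,4) — 3.
Summing: 18 + 9 + 3 = 30.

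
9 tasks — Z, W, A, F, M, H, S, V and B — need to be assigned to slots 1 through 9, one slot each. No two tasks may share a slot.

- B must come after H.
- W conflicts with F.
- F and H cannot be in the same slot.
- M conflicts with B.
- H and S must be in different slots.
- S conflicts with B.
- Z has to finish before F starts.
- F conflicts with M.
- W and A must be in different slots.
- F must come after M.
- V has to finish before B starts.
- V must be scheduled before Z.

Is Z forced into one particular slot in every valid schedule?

No

Z can be 2 (e.g. V=1, B=6, Z=2, S=9, W=7, M=3, F=4, H=5, A=8) or 3 (e.g. S in 9, B in 6, F in 4, W in 7, V in 1, A in 8, Z in 3, H in 5, M in 2).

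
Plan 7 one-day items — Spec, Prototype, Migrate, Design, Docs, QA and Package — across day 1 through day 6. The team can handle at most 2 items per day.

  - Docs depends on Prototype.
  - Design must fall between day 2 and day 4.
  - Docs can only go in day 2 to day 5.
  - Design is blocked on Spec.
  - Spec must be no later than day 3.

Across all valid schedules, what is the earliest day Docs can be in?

Docs is available from day 2; Docs's own window allows nothing later than day 5.
Docs at day 2 is achievable: QA in day 3, Design in day 2, Migrate in day 3, Spec in day 1, Docs in day 2, Prototype in day 1, Package in day 4.

day 2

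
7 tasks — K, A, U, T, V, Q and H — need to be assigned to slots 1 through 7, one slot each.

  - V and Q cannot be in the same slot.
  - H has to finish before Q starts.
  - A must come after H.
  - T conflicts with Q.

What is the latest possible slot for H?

6

Downstream work caps H at 6.
H at 6 is achievable: Q=7; V=1; A=7; H=6; U=1; K=1; T=1.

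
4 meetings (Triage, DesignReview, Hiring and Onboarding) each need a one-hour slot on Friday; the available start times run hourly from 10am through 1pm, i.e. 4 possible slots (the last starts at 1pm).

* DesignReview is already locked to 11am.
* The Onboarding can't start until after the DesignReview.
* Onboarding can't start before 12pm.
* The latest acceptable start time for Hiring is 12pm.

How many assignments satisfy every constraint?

24

Splitting on Triage: it can be 10am (6), 11am (6), 12pm (6), 1pm (6). Listing each branch's schedules as (DesignReview, Hiring, Onboarding):
Triage=10am: (11am,10am,12pm) (11am,10am,1pm) (11am,11am,12pm) (11am,11am,1pm) (11am,12pm,12pm) (11am,12pm,1pm) — 6.
Triage=11am: (11am,10am,12pm) (11am,10am,1pm) (11am,11am,12pm) (11am,11am,1pm) (11am,12pm,12pm) (11am,12pm,1pm) — 6.
Triage=12pm: (11am,10am,12pm) (11am,10am,1pm) (11am,11am,12pm) (11am,11am,1pm) (11am,12pm,12pm) (11am,12pm,1pm) — 6.
Triage=1pm: (11am,10am,12pm) (11am,10am,1pm) (11am,11am,12pm) (11am,11am,1pm) (11am,12pm,12pm) (11am,12pm,1pm) — 6.
Summing: 6 + 6 + 6 + 6 = 24.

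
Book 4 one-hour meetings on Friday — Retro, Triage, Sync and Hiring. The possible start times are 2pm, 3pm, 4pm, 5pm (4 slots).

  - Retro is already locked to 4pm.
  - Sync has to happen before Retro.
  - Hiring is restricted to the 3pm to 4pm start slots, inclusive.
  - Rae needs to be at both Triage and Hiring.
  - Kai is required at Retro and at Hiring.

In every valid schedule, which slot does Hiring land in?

Hiring's window is 3pm–4pm.
Retro is fixed at 4pm, and Hiring can't share a slot with Retro.
So Hiring must be 3pm.

3pm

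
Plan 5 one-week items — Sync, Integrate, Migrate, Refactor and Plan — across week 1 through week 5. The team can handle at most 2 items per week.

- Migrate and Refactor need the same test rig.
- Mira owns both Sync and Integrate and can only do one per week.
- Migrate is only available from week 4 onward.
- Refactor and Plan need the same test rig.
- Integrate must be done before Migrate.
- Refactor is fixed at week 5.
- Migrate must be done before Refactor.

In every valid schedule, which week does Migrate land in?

week 4

Migrate's window is week 4–week 5.
Refactor is fixed at week 5, and Migrate can't share a week with Refactor.
So Migrate must be week 4.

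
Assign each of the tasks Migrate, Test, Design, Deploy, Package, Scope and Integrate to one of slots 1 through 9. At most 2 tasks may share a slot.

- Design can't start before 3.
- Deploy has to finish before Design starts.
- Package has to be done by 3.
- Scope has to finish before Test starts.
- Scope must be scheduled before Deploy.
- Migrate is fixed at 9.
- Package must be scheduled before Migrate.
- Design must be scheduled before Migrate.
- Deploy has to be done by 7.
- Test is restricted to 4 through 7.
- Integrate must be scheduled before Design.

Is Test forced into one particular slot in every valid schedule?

Test can be 4 (e.g. Integrate -> 2; Design -> 3; Package -> 1; Scope -> 1; Migrate -> 9; Test -> 4; Deploy -> 2) or 5 (e.g. Package -> 1, Integrate -> 2, Test -> 5, Design -> 3, Deploy -> 2, Migrate -> 9, Scope -> 1).

No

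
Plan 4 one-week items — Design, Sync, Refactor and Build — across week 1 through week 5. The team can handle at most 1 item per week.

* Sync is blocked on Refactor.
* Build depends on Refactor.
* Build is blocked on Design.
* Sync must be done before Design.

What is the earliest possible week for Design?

Precedence pushes Design to at least week 3; downstream work caps Design at week 4.
Design at week 3 is achievable: Sync in week 2, Refactor in week 1, Design in week 3, Build in week 4.

week 3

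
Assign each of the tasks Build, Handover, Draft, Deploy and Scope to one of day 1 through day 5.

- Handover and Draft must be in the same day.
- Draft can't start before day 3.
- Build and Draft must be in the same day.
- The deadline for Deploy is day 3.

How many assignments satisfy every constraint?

Splitting on Build: it can be day 3 (15), day 4 (15), day 5 (15). Listing each branch's schedules as (Handover, Draft, Deploy, Scope) by day number:
Build=day 3: (3,3,1,1) (3,3,1,2) (3,3,1,3) (3,3,1,4) (3,3,1,5) (3,3,2,1) (3,3,2,2) (3,3,2,3) (3,3,2,4) (3,3,2,5) (3,3,3,1) (3,3,3,2) (3,3,3,3) (3,3,3,4) (3,3,3,5) — 15.
Build=day 4: (4,4,1,1) (4,4,1,2) (4,4,1,3) (4,4,1,4) (4,4,1,5) (4,4,2,1) (4,4,2,2) (4,4,2,3) (4,4,2,4) (4,4,2,5) (4,4,3,1) (4,4,3,2) (4,4,3,3) (4,4,3,4) (4,4,3,5) — 15.
Build=day 5: (5,5,1,1) (5,5,1,2) (5,5,1,3) (5,5,1,4) (5,5,1,5) (5,5,2,1) (5,5,2,2) (5,5,2,3) (5,5,2,4) (5,5,2,5) (5,5,3,1) (5,5,3,2) (5,5,3,3) (5,5,3,4) (5,5,3,5) — 15.
Summing: 15 + 15 + 15 = 45.

45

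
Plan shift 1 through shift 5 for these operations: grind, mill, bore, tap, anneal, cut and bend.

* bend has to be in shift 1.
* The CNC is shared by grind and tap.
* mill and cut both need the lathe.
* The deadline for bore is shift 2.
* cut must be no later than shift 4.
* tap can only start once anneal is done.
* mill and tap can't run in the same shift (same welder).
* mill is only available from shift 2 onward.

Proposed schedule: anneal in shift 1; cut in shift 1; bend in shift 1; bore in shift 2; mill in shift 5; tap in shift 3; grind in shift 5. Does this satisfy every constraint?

mill and tap can't run in the same shift (same welder) — holds.
tap can only start once anneal is done — holds.
mill is only available from shift 2 onward — holds.
cut must be no later than shift 4 — holds.
bend has to be in shift 1 — holds.
The deadline for bore is shift 2 — holds.
mill and cut both need the lathe — holds.
The CNC is shared by grind and tap — holds.

Yes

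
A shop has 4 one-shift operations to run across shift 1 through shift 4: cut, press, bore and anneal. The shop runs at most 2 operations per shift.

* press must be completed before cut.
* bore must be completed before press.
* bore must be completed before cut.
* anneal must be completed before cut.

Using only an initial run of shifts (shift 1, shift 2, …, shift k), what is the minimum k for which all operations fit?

3 shifts

The precedence chain requires at least 3 distinct shifts.
With at most 2 per shift and 4 operations, at least 2 shifts are needed.
3 works (last occupied shift: shift 3): for example press -> shift 2, anneal -> shift 1, bore -> shift 1, cut -> shift 3.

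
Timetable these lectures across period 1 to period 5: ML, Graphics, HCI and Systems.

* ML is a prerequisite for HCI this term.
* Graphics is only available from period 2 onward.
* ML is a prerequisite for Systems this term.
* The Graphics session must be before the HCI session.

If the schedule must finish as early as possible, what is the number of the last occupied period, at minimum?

period 3

The precedence chain requires at least 2 distinct periods.
Propagating the time windows through the other constraints, HCI can't land before period 3, so the schedule must run through at least period 3.
3 works (last occupied period: period 3): for example Graphics in period 2; HCI in period 3; Systems in period 2; ML in period 1.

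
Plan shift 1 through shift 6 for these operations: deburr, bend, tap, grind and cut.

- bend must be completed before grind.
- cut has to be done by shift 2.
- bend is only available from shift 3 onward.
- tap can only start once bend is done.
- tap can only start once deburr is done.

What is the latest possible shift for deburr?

Downstream work caps deburr at shift 5.
deburr at shift 5 is achievable: bend -> shift 3; cut -> shift 1; grind -> shift 4; deburr -> shift 5; tap -> shift 6.

shift 5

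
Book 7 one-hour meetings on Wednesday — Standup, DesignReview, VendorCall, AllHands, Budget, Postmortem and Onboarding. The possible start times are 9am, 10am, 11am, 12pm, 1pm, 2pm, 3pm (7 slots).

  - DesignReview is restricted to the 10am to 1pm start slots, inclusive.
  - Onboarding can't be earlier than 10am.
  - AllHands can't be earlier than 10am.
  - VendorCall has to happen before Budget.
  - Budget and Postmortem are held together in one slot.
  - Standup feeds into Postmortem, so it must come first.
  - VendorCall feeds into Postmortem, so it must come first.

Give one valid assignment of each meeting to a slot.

VendorCall in 9am; DesignReview in 10am; Postmortem in 10am; Standup in 9am; Onboarding in 10am; AllHands in 10am; Budget in 10am

Checking: Standup(9am) before Postmortem(10am); VendorCall(9am) before Budget(10am); VendorCall(9am) before Postmortem(10am); Budget = Postmortem = 10am; Onboarding=10am in [10am,3pm]; DesignReview=10am in [10am,1pm]; AllHands=10am in [10am,3pm].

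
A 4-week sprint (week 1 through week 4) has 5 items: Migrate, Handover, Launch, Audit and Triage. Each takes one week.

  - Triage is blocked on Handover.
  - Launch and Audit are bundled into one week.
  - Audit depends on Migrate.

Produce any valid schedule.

Launch=week 2; Triage=week 2; Audit=week 2; Handover=week 1; Migrate=week 1

Checking: Handover(week 1) before Triage(week 2); Migrate(week 1) before Audit(week 2); Launch = Audit = week 2.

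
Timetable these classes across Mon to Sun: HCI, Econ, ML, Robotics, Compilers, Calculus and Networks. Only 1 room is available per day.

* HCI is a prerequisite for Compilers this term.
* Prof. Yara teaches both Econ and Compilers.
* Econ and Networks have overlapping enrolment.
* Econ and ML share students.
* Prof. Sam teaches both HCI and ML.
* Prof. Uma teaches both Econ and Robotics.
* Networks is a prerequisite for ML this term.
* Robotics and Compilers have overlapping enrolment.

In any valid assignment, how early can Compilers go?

Tue

Precedence pushes Compilers to at least Tue.
Compilers at Tue is achievable: Robotics -> Sat, ML -> Thu, HCI -> Mon, Econ -> Fri, Calculus -> Sun, Compilers -> Tue, Networks -> Wed.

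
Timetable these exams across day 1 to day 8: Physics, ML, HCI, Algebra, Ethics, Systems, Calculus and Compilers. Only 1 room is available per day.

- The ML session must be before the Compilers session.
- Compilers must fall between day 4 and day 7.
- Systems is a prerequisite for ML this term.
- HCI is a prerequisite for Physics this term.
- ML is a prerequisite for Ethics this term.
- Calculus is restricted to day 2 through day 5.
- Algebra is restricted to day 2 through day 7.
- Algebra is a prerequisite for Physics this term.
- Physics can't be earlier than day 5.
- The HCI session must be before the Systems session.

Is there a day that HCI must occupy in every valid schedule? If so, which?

Downstream work caps HCI at day 4.
So HCI is pinned to day 1.

day 1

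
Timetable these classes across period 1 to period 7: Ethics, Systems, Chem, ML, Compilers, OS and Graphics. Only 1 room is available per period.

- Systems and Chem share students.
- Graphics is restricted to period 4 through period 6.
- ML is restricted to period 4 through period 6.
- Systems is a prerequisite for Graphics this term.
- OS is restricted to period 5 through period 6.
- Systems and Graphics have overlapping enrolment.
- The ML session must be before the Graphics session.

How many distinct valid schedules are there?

Splitting on Ethics: it can be period 1 (8), period 2 (8), period 3 (8), period 7 (12). Listing each branch's schedules as (Systems, Chem, ML, Compilers, OS, Graphics) by period number:
Ethics=period 1: (2,3,4,7,5,6) (2,3,4,7,6,5) (2,7,4,3,5,6) (2,7,4,3,6,5) (3,2,4,7,5,6) (3,2,4,7,6,5) (3,7,4,2,5,6) (3,7,4,2,6,5) — 8.
Ethics=period 2: (1,3,4,7,5,6) (1,3,4,7,6,5) (1,7,4,3,5,6) (1,7,4,3,6,5) (3,1,4,7,5,6) (3,1,4,7,6,5) (3,7,4,1,5,6) (3,7,4,1,6,5) — 8.
Ethics=period 3: (1,2,4,7,5,6) (1,2,4,7,6,5) (1,7,4,2,5,6) (1,7,4,2,6,5) (2,1,4,7,5,6) (2,1,4,7,6,5) (2,7,4,1,5,6) (2,7,4,1,6,5) — 8.
Ethics=period 7: (1,2,4,3,5,6) (1,2,4,3,6,5) (1,3,4,2,5,6) (1,3,4,2,6,5) (2,1,4,3,5,6) (2,1,4,3,6,5) (2,3,4,1,5,6) (2,3,4,1,6,5) (3,1,4,2,5,6) (3,1,4,2,6,5) (3,2,4,1,5,6) (3,2,4,1,6,5) — 12.
Summing: 8 + 8 + 8 + 12 = 36.

36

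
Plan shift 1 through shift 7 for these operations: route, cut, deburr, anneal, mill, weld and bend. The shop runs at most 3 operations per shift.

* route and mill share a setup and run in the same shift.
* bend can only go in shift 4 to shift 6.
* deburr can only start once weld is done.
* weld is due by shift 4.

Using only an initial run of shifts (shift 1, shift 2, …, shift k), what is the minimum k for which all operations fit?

The precedence chain requires at least 2 distinct shifts.
With at most 3 per shift and 7 operations, at least 3 shifts are needed.
bend can't be placed before shift 4, so the schedule must run through at least shift 4.
4 works (last occupied shift: shift 4): for example route=shift 1; anneal=shift 2; bend=shift 4; weld=shift 1; cut=shift 2; mill=shift 1; deburr=shift 2.

4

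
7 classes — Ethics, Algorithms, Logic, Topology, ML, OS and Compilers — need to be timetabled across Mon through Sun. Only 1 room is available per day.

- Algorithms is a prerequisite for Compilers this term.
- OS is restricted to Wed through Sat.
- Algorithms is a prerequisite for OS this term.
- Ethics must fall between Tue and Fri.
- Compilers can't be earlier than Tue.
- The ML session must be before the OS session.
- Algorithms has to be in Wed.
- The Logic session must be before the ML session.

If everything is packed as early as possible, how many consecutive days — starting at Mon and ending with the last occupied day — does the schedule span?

The precedence chain requires at least 3 distinct days.
With at most 1 per day and 7 classes, at least 7 days are needed.
Propagating the time windows through the other constraints, OS can't land before Thu — that is day 4 counting from Mon — so the schedule must run through at least 4 days.
7 works (last occupied day: Sun): for example Compilers in Sat, Ethics in Fri, Topology in Sun, Logic in Mon, OS in Thu, Algorithms in Wed, ML in Tue.

7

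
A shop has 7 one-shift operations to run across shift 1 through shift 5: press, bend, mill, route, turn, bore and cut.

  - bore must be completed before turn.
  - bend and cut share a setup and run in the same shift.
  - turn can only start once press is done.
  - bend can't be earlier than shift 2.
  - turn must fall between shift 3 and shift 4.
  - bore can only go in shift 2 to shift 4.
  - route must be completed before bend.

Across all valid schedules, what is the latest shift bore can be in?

shift 3

Bore is available from shift 2; bore's own window allows nothing later than shift 4; downstream work caps bore at shift 3.
bore at shift 3 is achievable: bore -> shift 3; mill -> shift 1; cut -> shift 2; route -> shift 1; bend -> shift 2; press -> shift 1; turn -> shift 4.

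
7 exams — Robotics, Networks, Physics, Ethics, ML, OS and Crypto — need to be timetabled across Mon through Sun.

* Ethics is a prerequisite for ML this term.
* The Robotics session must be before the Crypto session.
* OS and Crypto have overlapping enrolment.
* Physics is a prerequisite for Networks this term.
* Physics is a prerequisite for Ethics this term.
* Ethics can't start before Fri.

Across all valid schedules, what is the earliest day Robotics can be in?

Mon

Downstream work caps Robotics at Sat.
Robotics at Mon is achievable: OS=Mon; Networks=Tue; Physics=Mon; Crypto=Tue; ML=Sat; Robotics=Mon; Ethics=Fri.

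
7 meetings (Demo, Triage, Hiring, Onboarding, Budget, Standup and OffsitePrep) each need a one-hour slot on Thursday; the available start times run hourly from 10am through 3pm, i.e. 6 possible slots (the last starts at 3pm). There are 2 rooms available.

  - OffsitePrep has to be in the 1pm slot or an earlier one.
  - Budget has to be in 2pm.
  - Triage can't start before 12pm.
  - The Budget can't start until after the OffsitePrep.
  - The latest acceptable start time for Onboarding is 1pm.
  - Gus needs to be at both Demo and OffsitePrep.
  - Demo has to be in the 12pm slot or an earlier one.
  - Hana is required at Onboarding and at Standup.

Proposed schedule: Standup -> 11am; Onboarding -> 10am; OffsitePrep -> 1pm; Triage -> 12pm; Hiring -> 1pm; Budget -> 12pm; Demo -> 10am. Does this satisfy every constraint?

There are 2 rooms available — holds.
The Budget can't start until after the OffsitePrep — violated.
Hana is required at Onboarding and at Standup — holds.
Budget has to be in 2pm — violated.
The latest acceptable start time for Onboarding is 1pm — holds.
Triage can't start before 12pm — holds.
OffsitePrep has to be in the 1pm slot or an earlier one — holds.
Gus needs to be at both Demo and OffsitePrep — holds.
Demo has to be in the 12pm slot or an earlier one — holds.

No. Budget has to be in 2pm is not satisfied.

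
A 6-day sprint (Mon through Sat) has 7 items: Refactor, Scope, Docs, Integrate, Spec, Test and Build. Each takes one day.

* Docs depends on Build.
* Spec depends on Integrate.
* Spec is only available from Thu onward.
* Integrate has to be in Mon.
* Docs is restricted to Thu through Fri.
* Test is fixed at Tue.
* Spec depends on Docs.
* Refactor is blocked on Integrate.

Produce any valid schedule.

Build -> Mon, Scope -> Mon, Integrate -> Mon, Docs -> Thu, Refactor -> Tue, Test -> Tue, Spec -> Fri

Checking: Docs(Thu) before Spec(Fri); Integrate(Mon) before Spec(Fri); Build(Mon) before Docs(Thu); Integrate(Mon) before Refactor(Tue); Test=Tue in [Tue,Tue]; Docs=Thu in [Thu,Fri]; Spec=Fri in [Thu,Sat]; Integrate=Mon in [Mon,Mon].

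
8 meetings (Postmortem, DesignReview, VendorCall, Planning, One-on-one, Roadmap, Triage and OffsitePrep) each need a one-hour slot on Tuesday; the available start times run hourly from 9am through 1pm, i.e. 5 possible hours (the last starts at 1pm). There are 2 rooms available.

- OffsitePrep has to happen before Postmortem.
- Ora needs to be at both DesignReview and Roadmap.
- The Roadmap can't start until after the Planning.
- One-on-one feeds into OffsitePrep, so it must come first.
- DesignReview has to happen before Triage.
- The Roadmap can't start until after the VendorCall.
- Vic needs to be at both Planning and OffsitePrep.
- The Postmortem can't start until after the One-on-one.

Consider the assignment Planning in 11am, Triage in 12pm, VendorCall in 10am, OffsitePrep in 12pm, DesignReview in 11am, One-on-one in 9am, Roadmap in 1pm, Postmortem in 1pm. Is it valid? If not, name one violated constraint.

There are 2 rooms available — holds.
The Roadmap can't start until after the Planning — holds.
OffsitePrep has to happen before Postmortem — holds.
One-on-one feeds into OffsitePrep, so it must come first — holds.
The Postmortem can't start until after the One-on-one — holds.
Ora needs to be at both DesignReview and Roadmap — holds.
Vic needs to be at both Planning and OffsitePrep — holds.
DesignReview has to happen before Triage — holds.
The Roadmap can't start until after the VendorCall — holds.

Yes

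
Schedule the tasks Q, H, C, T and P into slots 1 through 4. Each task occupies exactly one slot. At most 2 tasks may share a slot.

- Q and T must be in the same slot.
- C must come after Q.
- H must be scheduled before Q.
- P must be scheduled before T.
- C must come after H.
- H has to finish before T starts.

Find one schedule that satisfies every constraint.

C=3; H=1; P=1; T=2; Q=2

Checking: H(1) before T(2); H(1) before Q(2); P(1) before T(2); Q(2) before C(3); H(1) before C(3); Q = T = 2; max 2 per slot (cap 2).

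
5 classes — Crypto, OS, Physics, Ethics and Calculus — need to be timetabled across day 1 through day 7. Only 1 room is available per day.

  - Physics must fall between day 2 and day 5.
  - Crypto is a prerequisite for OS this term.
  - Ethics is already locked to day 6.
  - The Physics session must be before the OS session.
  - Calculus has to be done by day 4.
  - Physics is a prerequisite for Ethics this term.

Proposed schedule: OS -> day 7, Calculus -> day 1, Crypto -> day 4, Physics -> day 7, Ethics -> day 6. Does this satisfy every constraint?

Invalid. Physics must fall between day 2 and day 5.

Physics must fall between day 2 and day 5 — violated.
Calculus has to be done by day 4 — holds.
Ethics is already locked to day 6 — holds.
Only 1 room is available per day — violated.
Physics is a prerequisite for Ethics this term — violated.
Crypto is a prerequisite for OS this term — holds.
The Physics session must be before the OS session — violated.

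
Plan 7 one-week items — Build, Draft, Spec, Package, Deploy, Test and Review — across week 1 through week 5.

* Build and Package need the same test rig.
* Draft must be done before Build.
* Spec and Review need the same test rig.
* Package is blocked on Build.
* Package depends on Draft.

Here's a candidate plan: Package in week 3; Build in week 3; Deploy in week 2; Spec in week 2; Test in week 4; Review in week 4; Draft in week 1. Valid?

Invalid. Build and Package need the same test rig.

Draft must be done before Build — holds.
Package is blocked on Build — violated.
Package depends on Draft — holds.
Spec and Review need the same test rig — holds.
Build and Package need the same test rig — violated.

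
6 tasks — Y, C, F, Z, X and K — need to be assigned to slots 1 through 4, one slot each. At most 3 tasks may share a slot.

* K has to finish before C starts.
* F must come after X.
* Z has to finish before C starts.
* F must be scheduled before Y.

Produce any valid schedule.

Z -> 1; C -> 2; F -> 2; X -> 1; K -> 1; Y -> 3

Checking: X(1) before F(2); F(2) before Y(3); K(1) before C(2); Z(1) before C(2); max 3 per slot (cap 3).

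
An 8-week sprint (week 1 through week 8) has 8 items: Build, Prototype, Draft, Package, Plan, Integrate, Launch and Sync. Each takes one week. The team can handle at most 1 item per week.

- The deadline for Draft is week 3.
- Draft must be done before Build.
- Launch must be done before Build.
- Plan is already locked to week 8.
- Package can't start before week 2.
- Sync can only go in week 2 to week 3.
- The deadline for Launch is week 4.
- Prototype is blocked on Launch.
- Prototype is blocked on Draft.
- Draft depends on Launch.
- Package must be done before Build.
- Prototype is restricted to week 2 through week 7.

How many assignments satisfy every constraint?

24

Splitting on Build: it can be week 5 (4), week 6 (8), week 7 (12). Listing each branch's schedules as (Prototype, Draft, Package, Plan, Integrate, Launch, Sync) by week number:
Build=week 5: (6,2,4,8,7,1,3) (6,3,4,8,7,1,2) (7,2,4,8,6,1,3) (7,3,4,8,6,1,2) — 4.
Build=week 6: (4,2,5,8,7,1,3) (4,3,5,8,7,1,2) (5,2,4,8,7,1,3) (5,3,4,8,7,1,2) (7,2,4,8,5,1,3) (7,2,5,8,4,1,3) (7,3,4,8,5,1,2) (7,3,5,8,4,1,2) — 8.
Build=week 7: (4,2,5,8,6,1,3) (4,2,6,8,5,1,3) (4,3,5,8,6,1,2) (4,3,6,8,5,1,2) (5,2,4,8,6,1,3) (5,2,6,8,4,1,3) (5,3,4,8,6,1,2) (5,3,6,8,4,1,2) (6,2,4,8,5,1,3) (6,2,5,8,4,1,3) (6,3,4,8,5,1,2) (6,3,5,8,4,1,2) — 12.
Summing: 4 + 8 + 12 = 24.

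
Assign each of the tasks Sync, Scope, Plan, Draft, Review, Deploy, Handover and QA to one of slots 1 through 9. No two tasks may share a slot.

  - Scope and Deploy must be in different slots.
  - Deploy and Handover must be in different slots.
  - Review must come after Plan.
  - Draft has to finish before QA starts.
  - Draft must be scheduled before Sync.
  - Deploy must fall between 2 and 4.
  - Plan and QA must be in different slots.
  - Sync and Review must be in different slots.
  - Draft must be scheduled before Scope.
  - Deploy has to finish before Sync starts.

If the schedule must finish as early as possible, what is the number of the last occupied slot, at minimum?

The precedence chain requires at least 2 distinct slots.
With at most 1 per slot and 8 tasks, at least 8 slots are needed.
Propagating the time windows through the other constraints, Sync can't land before 3, so the schedule must run through at least slot 3.
8 works (last occupied slot: 8): for example Draft=1, Review=6, Sync=3, Scope=4, Deploy=2, QA=7, Plan=5, Handover=8.

slot 8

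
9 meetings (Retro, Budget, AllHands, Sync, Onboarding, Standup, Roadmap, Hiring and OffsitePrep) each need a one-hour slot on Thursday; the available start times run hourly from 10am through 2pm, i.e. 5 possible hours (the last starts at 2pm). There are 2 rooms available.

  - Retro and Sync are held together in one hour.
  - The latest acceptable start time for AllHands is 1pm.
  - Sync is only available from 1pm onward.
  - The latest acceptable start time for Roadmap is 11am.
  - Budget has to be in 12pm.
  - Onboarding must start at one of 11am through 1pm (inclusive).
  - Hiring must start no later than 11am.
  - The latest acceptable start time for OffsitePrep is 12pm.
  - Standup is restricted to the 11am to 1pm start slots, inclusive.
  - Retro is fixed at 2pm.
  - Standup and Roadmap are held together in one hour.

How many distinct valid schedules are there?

5

Splitting on AllHands: it can be 10am (1), 12pm (1), 1pm (3). Listing each branch's schedules as (Retro, Budget, Sync, Onboarding, Standup, Roadmap, Hiring, OffsitePrep):
AllHands=10am: (2pm,12pm,2pm,1pm,11am,11am,10am,12pm) — 1.
AllHands=12pm: (2pm,12pm,2pm,1pm,11am,11am,10am,10am) — 1.
AllHands=1pm: (2pm,12pm,2pm,12pm,11am,11am,10am,10am) (2pm,12pm,2pm,1pm,11am,11am,10am,10am) (2pm,12pm,2pm,1pm,11am,11am,10am,12pm) — 3.
Summing: 1 + 1 + 3 = 5.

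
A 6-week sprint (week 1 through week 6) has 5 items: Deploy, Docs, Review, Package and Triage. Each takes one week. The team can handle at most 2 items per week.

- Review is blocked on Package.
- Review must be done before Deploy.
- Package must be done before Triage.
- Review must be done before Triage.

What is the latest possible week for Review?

week 5

Precedence pushes Review to at least week 2; downstream work caps Review at week 5.
Review at week 5 is achievable: Deploy=week 6; Review=week 5; Package=week 1; Triage=week 6; Docs=week 1.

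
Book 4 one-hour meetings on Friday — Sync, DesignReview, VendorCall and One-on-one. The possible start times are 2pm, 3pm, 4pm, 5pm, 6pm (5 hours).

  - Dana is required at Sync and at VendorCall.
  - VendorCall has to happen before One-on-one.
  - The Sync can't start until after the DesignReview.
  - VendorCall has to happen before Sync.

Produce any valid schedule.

DesignReview -> 2pm, VendorCall -> 2pm, One-on-one -> 3pm, Sync -> 3pm

Checking: VendorCall(2pm) before One-on-one(3pm); VendorCall(2pm) before Sync(3pm); DesignReview(2pm) before Sync(3pm); Sync(3pm) != VendorCall(2pm).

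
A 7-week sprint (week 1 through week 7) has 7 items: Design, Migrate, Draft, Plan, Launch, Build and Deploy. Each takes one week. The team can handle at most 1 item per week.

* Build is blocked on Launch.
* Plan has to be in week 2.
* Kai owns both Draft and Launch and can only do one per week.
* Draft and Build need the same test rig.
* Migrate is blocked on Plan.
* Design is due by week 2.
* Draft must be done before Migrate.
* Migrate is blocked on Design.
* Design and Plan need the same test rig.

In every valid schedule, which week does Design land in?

Design's window is week 1–week 2.
Plan is fixed at week 2, and Design can't share a week with Plan.
So Design must be week 1.

week 1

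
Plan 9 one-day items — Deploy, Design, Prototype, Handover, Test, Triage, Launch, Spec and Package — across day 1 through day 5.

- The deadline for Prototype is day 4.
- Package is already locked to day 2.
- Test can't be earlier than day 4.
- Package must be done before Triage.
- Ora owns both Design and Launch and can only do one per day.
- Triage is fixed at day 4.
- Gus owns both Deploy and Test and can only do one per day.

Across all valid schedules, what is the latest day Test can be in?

day 5

Test is available from day 4.
Test at day 5 is achievable: Design in day 1, Triage in day 4, Deploy in day 1, Test in day 5, Package in day 2, Handover in day 1, Prototype in day 1, Launch in day 2, Spec in day 1.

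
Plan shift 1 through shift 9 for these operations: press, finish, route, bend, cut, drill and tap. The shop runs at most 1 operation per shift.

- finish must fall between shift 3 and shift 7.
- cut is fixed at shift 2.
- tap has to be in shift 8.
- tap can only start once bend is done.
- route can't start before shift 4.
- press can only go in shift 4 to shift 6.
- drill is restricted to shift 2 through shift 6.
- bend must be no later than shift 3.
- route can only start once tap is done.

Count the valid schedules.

39

Splitting on press: it can be shift 4 (13), shift 5 (13), shift 6 (13). Listing each branch's schedules as (finish, route, bend, cut, drill, tap) by shift number:
press=shift 4: (3,9,1,2,5,8) (3,9,1,2,6,8) (5,9,1,2,3,8) (5,9,1,2,6,8) (5,9,3,2,6,8) (6,9,1,2,3,8) (6,9,1,2,5,8) (6,9,3,2,5,8) (7,9,1,2,3,8) (7,9,1,2,5,8) (7,9,1,2,6,8) (7,9,3,2,5,8) (7,9,3,2,6,8) — 13.
press=shift 5: (3,9,1,2,4,8) (3,9,1,2,6,8) (4,9,1,2,3,8) (4,9,1,2,6,8) (4,9,3,2,6,8) (6,9,1,2,3,8) (6,9,1,2,4,8) (6,9,3,2,4,8) (7,9,1,2,3,8) (7,9,1,2,4,8) (7,9,1,2,6,8) (7,9,3,2,4,8) (7,9,3,2,6,8) — 13.
press=shift 6: (3,9,1,2,4,8) (3,9,1,2,5,8) (4,9,1,2,3,8) (4,9,1,2,5,8) (4,9,3,2,5,8) (5,9,1,2,3,8) (5,9,1,2,4,8) (5,9,3,2,4,8) (7,9,1,2,3,8) (7,9,1,2,4,8) (7,9,1,2,5,8) (7,9,3,2,4,8) (7,9,3,2,5,8) — 13.
Summing: 13 + 13 + 13 = 39.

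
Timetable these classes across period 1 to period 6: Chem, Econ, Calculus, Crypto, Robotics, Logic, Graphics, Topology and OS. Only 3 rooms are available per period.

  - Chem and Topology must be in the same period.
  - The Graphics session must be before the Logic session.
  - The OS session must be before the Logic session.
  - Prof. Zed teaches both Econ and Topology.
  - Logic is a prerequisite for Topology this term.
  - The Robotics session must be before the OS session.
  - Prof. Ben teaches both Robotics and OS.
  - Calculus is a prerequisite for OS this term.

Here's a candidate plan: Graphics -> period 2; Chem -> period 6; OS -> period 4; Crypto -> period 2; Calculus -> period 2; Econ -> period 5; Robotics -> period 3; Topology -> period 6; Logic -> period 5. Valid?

Prof. Ben teaches both Robotics and OS — holds.
Only 3 rooms are available per period — holds.
Logic is a prerequisite for Topology this term — holds.
Chem and Topology must be in the same period — holds.
The OS session must be before the Logic session — holds.
The Graphics session must be before the Logic session — holds.
Calculus is a prerequisite for OS this term — holds.
Prof. Zed teaches both Econ and Topology — holds.
The Robotics session must be before the OS session — holds.

Yes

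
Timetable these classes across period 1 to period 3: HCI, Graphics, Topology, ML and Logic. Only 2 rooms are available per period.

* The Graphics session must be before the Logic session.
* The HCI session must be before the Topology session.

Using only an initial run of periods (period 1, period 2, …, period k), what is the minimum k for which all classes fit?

The precedence chain requires at least 2 distinct periods.
With at most 2 per period and 5 classes, at least 3 periods are needed.
3 works (last occupied period: period 3): for example HCI=period 1, Graphics=period 1, Topology=period 2, Logic=period 2, ML=period 3.

3 periods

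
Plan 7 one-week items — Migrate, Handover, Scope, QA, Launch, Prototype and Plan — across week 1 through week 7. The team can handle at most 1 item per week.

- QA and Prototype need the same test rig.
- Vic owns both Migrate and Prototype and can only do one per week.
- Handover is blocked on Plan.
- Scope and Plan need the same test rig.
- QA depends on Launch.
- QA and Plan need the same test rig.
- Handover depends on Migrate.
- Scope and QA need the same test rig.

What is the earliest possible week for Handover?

week 3

Precedence pushes Handover to at least week 2.
Handover at week 3 is achievable: Handover in week 3; Plan in week 2; Prototype in week 7; Launch in week 4; QA in week 5; Migrate in week 1; Scope in week 6.
Nothing earlier works — the conflict and capacity constraints rule out every week before week 3.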